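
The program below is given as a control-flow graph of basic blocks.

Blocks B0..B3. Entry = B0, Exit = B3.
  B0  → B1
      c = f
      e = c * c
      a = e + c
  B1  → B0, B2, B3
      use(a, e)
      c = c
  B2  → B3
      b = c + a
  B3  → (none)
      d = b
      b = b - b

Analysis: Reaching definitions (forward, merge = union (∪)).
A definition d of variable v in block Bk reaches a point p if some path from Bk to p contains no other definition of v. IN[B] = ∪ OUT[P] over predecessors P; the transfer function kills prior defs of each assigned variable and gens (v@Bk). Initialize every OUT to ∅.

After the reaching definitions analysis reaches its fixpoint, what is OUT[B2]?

Answer: {a@B0, b@B2, c@B1, e@B0}

Derivation:
Per-block solution:
  B0:  IN={a@B0, c@B1, e@B0}  OUT={a@B0, c@B0, e@B0}
  B1:  IN={a@B0, c@B0, e@B0}  OUT={a@B0, c@B1, e@B0}
  B2:  IN={a@B0, c@B1, e@B0}  OUT={a@B0, b@B2, c@B1, e@B0}
  B3:  IN={a@B0, b@B2, c@B1, e@B0}  OUT={a@B0, b@B3, c@B1, d@B3, e@B0}

Merge at B2: IN[B2] = OUT[B1] = {a@B0, c@B1, e@B0}
Applying B2's transfer function to that IN value gives OUT[B2] (row B2 above).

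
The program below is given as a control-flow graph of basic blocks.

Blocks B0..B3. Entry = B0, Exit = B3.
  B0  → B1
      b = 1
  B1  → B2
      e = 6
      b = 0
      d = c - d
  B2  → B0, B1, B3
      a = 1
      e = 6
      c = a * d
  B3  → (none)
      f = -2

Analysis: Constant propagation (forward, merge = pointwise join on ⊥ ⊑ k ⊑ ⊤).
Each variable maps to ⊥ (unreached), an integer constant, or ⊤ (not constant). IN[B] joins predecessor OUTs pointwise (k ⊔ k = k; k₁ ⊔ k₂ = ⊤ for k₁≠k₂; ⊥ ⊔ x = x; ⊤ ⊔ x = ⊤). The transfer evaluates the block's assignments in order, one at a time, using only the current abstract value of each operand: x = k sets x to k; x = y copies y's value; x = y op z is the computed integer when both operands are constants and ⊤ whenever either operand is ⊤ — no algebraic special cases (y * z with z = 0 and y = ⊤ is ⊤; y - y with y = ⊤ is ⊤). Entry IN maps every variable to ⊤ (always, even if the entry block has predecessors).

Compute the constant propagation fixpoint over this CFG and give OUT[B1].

Answer: {a: ⊤, b: 0, c: ⊤, d: ⊤, e: 6, f: ⊤}

Derivation:
Fixpoint table:
  B0:  IN=(all ⊤)  OUT={b:1; rest ⊤}
  B1:  IN=(all ⊤)  OUT={b:0, e:6; rest ⊤}
  B2:  IN={b:0, e:6; rest ⊤}  OUT={a:1, b:0, e:6; rest ⊤}
  B3:  IN={a:1, b:0, e:6; rest ⊤}  OUT={a:1, b:0, e:6, f:-2; rest ⊤}

Merge at B1: IN[B1] = OUT[B0] ⊔ OUT[B2] = {a: ⊤, b: ⊤, c: ⊤, d: ⊤, e: ⊤, f: ⊤}
Applying B1's transfer function to that IN value gives OUT[B1] (row B1 above).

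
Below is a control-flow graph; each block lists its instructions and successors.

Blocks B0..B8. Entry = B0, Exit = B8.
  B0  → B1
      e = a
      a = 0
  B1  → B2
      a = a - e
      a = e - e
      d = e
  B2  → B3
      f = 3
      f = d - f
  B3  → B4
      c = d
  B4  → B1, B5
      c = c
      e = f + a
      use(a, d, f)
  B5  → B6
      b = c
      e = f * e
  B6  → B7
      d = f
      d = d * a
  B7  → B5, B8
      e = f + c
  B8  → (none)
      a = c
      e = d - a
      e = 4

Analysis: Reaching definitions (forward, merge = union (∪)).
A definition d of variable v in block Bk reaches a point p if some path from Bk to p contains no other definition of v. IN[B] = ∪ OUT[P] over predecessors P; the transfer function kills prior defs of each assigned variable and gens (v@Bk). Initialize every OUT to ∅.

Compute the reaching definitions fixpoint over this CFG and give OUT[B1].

Converged values:
  B0:   IN={}   OUT={a@B0, e@B0}
  B1:   IN={a@B0, a@B1, c@B4, d@B1, e@B0, e@B4, f@B2}   OUT={a@B1, c@B4, d@B1, e@B0, e@B4, f@B2}
  B2:   IN={a@B1, c@B4, d@B1, e@B0, e@B4, f@B2}   OUT={a@B1, c@B4, d@B1, e@B0, e@B4, f@B2}
  B3:   IN={a@B1, c@B4, d@B1, e@B0, e@B4, f@B2}   OUT={a@B1, c@B3, d@B1, e@B0, e@B4, f@B2}
  B4:   IN={a@B1, c@B3, d@B1, e@B0, e@B4, f@B2}   OUT={a@B1, c@B4, d@B1, e@B4, f@B2}
  B5:   IN={a@B1, b@B5, c@B4, d@B1, d@B6, e@B4, e@B7, f@B2}   OUT={a@B1, b@B5, c@B4, d@B1, d@B6, e@B5, f@B2}
  B6:   IN={a@B1, b@B5, c@B4, d@B1, d@B6, e@B5, f@B2}   OUT={a@B1, b@B5, c@B4, d@B6, e@B5, f@B2}
  B7:   IN={a@B1, b@B5, c@B4, d@B6, e@B5, f@B2}   OUT={a@B1, b@B5, c@B4, d@B6, e@B7, f@B2}
  B8:   IN={a@B1, b@B5, c@B4, d@B6, e@B7, f@B2}   OUT={a@B8, b@B5, c@B4, d@B6, e@B8, f@B2}

Merge at B1: IN[B1] = OUT[B0] ⊔ OUT[B4] = {a@B0, a@B1, c@B4, d@B1, e@B0, e@B4, f@B2}
Applying B1's transfer function to that IN value gives OUT[B1] (row B1 above).

Answer: {a@B1, c@B4, d@B1, e@B0, e@B4, f@B2}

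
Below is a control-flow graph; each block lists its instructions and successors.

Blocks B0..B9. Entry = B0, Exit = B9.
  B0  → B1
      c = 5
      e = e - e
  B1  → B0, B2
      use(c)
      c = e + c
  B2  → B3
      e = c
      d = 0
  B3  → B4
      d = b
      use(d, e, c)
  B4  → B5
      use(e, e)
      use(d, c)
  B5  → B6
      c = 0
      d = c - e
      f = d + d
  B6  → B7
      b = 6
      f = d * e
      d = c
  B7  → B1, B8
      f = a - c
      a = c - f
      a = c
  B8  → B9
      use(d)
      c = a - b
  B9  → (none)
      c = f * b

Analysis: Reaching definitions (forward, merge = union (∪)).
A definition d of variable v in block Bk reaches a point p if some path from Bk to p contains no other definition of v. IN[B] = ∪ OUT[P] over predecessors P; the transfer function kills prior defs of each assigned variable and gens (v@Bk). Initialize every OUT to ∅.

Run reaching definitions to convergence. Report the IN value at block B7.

Answer: {a@B7, b@B6, c@B5, d@B6, e@B2, f@B6}

Derivation:
Fixpoint table:
  B0:  IN={a@B7, b@B6, c@B1, d@B6, e@B0, e@B2, f@B7}  OUT={a@B7, b@B6, c@B0, d@B6, e@B0, f@B7}
  B1:  IN={a@B7, b@B6, c@B0, c@B5, d@B6, e@B0, e@B2, f@B7}  OUT={a@B7, b@B6, c@B1, d@B6, e@B0, e@B2, f@B7}
  B2:  IN={a@B7, b@B6, c@B1, d@B6, e@B0, e@B2, f@B7}  OUT={a@B7, b@B6, c@B1, d@B2, e@B2, f@B7}
  B3:  IN={a@B7, b@B6, c@B1, d@B2, e@B2, f@B7}  OUT={a@B7, b@B6, c@B1, d@B3, e@B2, f@B7}
  B4:  IN={a@B7, b@B6, c@B1, d@B3, e@B2, f@B7}  OUT={a@B7, b@B6, c@B1, d@B3, e@B2, f@B7}
  B5:  IN={a@B7, b@B6, c@B1, d@B3, e@B2, f@B7}  OUT={a@B7, b@B6, c@B5, d@B5, e@B2, f@B5}
  B6:  IN={a@B7, b@B6, c@B5, d@B5, e@B2, f@B5}  OUT={a@B7, b@B6, c@B5, d@B6, e@B2, f@B6}
  B7:  IN={a@B7, b@B6, c@B5, d@B6, e@B2, f@B6}  OUT={a@B7, b@B6, c@B5, d@B6, e@B2, f@B7}
  B8:  IN={a@B7, b@B6, c@B5, d@B6, e@B2, f@B7}  OUT={a@B7, b@B6, c@B8, d@B6, e@B2, f@B7}
  B9:  IN={a@B7, b@B6, c@B8, d@B6, e@B2, f@B7}  OUT={a@B7, b@B6, c@B9, d@B6, e@B2, f@B7}

Merge at B7: IN[B7] = OUT[B6] = {a@B7, b@B6, c@B5, d@B6, e@B2, f@B6}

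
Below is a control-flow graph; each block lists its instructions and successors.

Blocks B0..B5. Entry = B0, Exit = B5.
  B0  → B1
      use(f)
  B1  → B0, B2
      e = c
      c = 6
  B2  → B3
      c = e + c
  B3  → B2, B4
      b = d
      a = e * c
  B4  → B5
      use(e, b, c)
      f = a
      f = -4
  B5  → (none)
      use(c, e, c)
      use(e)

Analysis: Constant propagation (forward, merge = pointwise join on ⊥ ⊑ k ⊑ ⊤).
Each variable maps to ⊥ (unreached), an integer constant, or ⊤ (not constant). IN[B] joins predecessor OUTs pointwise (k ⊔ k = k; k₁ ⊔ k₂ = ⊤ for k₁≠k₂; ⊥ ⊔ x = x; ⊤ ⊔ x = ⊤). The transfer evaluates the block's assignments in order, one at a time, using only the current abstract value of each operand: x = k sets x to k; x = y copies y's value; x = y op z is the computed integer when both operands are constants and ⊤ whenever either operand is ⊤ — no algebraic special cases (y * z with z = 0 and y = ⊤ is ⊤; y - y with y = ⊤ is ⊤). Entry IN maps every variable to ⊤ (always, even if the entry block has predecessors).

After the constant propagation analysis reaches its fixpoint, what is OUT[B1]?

Per-block solution:
  B0:  IN=(all ⊤)  OUT=(all ⊤)
  B1:  IN=(all ⊤)  OUT={c:6; rest ⊤}
  B2:  IN=(all ⊤)  OUT=(all ⊤)
  B3:  IN=(all ⊤)  OUT=(all ⊤)
  B4:  IN=(all ⊤)  OUT={f:-4; rest ⊤}
  B5:  IN={f:-4; rest ⊤}  OUT={f:-4; rest ⊤}

Merge at B1: IN[B1] = OUT[B0] = {a: ⊤, b: ⊤, c: ⊤, d: ⊤, e: ⊤, f: ⊤}
Applying B1's transfer function to that IN value gives OUT[B1] (row B1 above).

Answer: {a: ⊤, b: ⊤, c: 6, d: ⊤, e: ⊤, f: ⊤}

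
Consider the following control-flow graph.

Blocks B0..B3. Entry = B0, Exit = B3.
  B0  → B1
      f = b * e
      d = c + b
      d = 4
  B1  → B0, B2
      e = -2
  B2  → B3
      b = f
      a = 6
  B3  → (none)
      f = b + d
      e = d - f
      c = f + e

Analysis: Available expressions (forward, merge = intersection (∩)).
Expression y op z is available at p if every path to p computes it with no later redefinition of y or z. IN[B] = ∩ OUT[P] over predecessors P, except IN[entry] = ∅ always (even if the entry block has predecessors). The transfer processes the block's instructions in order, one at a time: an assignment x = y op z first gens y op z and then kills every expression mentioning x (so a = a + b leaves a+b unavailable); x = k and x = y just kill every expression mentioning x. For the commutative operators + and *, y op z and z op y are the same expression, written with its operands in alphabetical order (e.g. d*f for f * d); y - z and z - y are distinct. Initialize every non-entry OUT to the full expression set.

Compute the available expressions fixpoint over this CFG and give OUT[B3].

Answer: {b+d, d-f, e+f}

Derivation:
Fixpoint table:
  B0:  IN={}  OUT={b*e, b+c}
  B1:  IN={b*e, b+c}  OUT={b+c}
  B2:  IN={b+c}  OUT={}
  B3:  IN={}  OUT={b+d, d-f, e+f}

Merge at B3: IN[B3] = OUT[B2] = {}
Applying B3's transfer function to that IN value gives OUT[B3] (row B3 above).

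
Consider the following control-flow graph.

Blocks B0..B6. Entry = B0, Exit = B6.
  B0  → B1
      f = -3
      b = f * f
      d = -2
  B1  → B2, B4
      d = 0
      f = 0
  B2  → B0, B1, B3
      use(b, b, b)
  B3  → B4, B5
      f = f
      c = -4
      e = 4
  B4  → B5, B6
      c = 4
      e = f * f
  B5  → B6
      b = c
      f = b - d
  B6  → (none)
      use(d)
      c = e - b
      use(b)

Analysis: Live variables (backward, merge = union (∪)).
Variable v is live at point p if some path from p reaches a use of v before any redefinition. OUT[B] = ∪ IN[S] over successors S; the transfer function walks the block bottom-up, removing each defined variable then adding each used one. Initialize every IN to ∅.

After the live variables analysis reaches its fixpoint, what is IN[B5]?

Answer: {c, d, e}

Derivation:
Converged values:
  B0: | IN={} | OUT={b}
  B1: | IN={b} | OUT={b, d, f}
  B2: | IN={b, d, f} | OUT={b, d, f}
  B3: | IN={b, d, f} | OUT={b, c, d, e, f}
  B4: | IN={b, d, f} | OUT={b, c, d, e}
  B5: | IN={c, d, e} | OUT={b, d, e}
  B6: | IN={b, d, e} | OUT={}

Merge at B5: OUT[B5] = IN[B6] = {b, d, e}
Applying B5's transfer function to that OUT value gives IN[B5] (row B5 above).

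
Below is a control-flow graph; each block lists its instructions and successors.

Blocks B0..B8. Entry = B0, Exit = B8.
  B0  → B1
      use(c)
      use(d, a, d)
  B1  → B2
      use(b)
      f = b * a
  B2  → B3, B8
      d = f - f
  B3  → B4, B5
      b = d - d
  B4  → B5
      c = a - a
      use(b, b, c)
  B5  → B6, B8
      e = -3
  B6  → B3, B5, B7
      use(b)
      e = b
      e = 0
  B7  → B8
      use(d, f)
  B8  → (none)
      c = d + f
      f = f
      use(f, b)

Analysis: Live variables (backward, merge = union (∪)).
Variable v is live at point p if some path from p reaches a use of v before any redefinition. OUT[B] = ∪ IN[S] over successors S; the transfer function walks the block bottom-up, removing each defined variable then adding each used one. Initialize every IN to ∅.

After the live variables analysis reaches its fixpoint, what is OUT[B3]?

Fixpoint table:
  B0: | IN={a, b, c, d} | OUT={a, b}
  B1: | IN={a, b} | OUT={a, b, f}
  B2: | IN={a, b, f} | OUT={a, b, d, f}
  B3: | IN={a, d, f} | OUT={a, b, d, f}
  B4: | IN={a, b, d, f} | OUT={a, b, d, f}
  B5: | IN={a, b, d, f} | OUT={a, b, d, f}
  B6: | IN={a, b, d, f} | OUT={a, b, d, f}
  B7: | IN={b, d, f} | OUT={b, d, f}
  B8: | IN={b, d, f} | OUT={}

Merge at B3: OUT[B3] = IN[B4] ⊔ IN[B5] = {a, b, d, f}

Answer: {a, b, d, f}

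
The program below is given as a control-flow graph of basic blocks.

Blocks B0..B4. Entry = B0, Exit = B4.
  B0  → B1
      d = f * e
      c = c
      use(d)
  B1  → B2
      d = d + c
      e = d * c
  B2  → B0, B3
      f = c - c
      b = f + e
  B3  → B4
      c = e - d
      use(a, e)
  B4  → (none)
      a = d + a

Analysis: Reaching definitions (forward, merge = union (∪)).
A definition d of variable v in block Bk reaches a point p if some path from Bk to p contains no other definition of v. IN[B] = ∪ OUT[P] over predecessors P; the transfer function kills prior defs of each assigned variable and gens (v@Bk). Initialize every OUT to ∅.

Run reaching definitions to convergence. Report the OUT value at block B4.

Answer: {a@B4, b@B2, c@B3, d@B1, e@B1, f@B2}

Trace:
Fixpoint table:
  B0: | IN={b@B2, c@B0, d@B1, e@B1, f@B2} | OUT={b@B2, c@B0, d@B0, e@B1, f@B2}
  B1: | IN={b@B2, c@B0, d@B0, e@B1, f@B2} | OUT={b@B2, c@B0, d@B1, e@B1, f@B2}
  B2: | IN={b@B2, c@B0, d@B1, e@B1, f@B2} | OUT={b@B2, c@B0, d@B1, e@B1, f@B2}
  B3: | IN={b@B2, c@B0, d@B1, e@B1, f@B2} | OUT={b@B2, c@B3, d@B1, e@B1, f@B2}
  B4: | IN={b@B2, c@B3, d@B1, e@B1, f@B2} | OUT={a@B4, b@B2, c@B3, d@B1, e@B1, f@B2}

Merge at B4: IN[B4] = OUT[B3] = {b@B2, c@B3, d@B1, e@B1, f@B2}
Applying B4's transfer function to that IN value gives OUT[B4] (row B4 above).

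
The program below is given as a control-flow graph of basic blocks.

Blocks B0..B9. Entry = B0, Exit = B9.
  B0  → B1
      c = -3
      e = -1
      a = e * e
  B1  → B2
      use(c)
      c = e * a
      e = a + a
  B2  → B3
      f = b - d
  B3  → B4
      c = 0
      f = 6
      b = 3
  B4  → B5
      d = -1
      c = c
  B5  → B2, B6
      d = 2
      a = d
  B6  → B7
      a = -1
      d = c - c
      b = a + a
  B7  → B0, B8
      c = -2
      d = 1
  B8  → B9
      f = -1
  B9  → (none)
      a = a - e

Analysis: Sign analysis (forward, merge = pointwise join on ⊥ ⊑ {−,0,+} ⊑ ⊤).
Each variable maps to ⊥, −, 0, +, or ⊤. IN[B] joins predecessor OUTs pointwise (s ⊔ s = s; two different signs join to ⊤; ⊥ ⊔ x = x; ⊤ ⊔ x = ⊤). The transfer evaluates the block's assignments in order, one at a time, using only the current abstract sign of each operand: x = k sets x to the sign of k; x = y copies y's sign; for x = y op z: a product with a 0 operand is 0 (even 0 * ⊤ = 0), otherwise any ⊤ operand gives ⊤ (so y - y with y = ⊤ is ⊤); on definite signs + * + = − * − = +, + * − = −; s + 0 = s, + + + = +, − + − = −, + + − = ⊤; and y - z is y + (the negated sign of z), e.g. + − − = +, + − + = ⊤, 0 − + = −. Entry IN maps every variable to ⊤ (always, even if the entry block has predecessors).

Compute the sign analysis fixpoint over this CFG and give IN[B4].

Answer: {a: +, b: +, c: 0, d: ⊤, e: +, f: +}

Derivation:
Fixpoint table:
  B0: | IN=(all ⊤) | OUT={a:+, c:-, e:-; rest ⊤}
  B1: | IN={a:+, c:-, e:-; rest ⊤} | OUT={a:+, c:-, e:+; rest ⊤}
  B2: | IN={a:+, e:+; rest ⊤} | OUT={a:+, e:+; rest ⊤}
  B3: | IN={a:+, e:+; rest ⊤} | OUT={a:+, b:+, c:0, e:+, f:+; rest ⊤}
  B4: | IN={a:+, b:+, c:0, e:+, f:+; rest ⊤} | OUT={a:+, b:+, c:0, d:-, e:+, f:+; rest ⊤}
  B5: | IN={a:+, b:+, c:0, d:-, e:+, f:+; rest ⊤} | OUT={a:+, b:+, c:0, d:+, e:+, f:+; rest ⊤}
  B6: | IN={a:+, b:+, c:0, d:+, e:+, f:+; rest ⊤} | OUT={a:-, b:-, c:0, d:0, e:+, f:+; rest ⊤}
  B7: | IN={a:-, b:-, c:0, d:0, e:+, f:+; rest ⊤} | OUT={a:-, b:-, c:-, d:+, e:+, f:+; rest ⊤}
  B8: | IN={a:-, b:-, c:-, d:+, e:+, f:+; rest ⊤} | OUT={a:-, b:-, c:-, d:+, e:+, f:-; rest ⊤}
  B9: | IN={a:-, b:-, c:-, d:+, e:+, f:-; rest ⊤} | OUT={a:-, b:-, c:-, d:+, e:+, f:-; rest ⊤}

Merge at B4: IN[B4] = OUT[B3] = {a: +, b: +, c: 0, d: ⊤, e: +, f: +}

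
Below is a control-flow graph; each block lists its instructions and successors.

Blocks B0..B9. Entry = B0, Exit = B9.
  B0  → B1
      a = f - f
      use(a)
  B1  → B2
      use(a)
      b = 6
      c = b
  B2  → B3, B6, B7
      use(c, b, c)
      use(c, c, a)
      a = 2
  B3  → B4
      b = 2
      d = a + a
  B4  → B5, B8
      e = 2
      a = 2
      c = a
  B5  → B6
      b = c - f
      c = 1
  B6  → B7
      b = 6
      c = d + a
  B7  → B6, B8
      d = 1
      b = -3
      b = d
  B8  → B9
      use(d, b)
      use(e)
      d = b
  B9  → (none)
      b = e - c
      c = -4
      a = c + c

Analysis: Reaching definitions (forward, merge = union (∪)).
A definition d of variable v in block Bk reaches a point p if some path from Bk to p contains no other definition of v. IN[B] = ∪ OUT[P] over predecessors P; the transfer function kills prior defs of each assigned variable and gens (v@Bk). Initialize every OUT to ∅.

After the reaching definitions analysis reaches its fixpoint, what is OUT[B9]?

Answer: {a@B9, b@B9, c@B9, d@B8, e@B4}

Working:
Converged values:
  B0:   IN={}   OUT={a@B0}
  B1:   IN={a@B0}   OUT={a@B0, b@B1, c@B1}
  B2:   IN={a@B0, b@B1, c@B1}   OUT={a@B2, b@B1, c@B1}
  B3:   IN={a@B2, b@B1, c@B1}   OUT={a@B2, b@B3, c@B1, d@B3}
  B4:   IN={a@B2, b@B3, c@B1, d@B3}   OUT={a@B4, b@B3, c@B4, d@B3, e@B4}
  B5:   IN={a@B4, b@B3, c@B4, d@B3, e@B4}   OUT={a@B4, b@B5, c@B5, d@B3, e@B4}
  B6:   IN={a@B2, a@B4, b@B1, b@B5, b@B7, c@B1, c@B5, c@B6, d@B3, d@B7, e@B4}   OUT={a@B2, a@B4, b@B6, c@B6, d@B3, d@B7, e@B4}
  B7:   IN={a@B2, a@B4, b@B1, b@B6, c@B1, c@B6, d@B3, d@B7, e@B4}   OUT={a@B2, a@B4, b@B7, c@B1, c@B6, d@B7, e@B4}
  B8:   IN={a@B2, a@B4, b@B3, b@B7, c@B1, c@B4, c@B6, d@B3, d@B7, e@B4}   OUT={a@B2, a@B4, b@B3, b@B7, c@B1, c@B4, c@B6, d@B8, e@B4}
  B9:   IN={a@B2, a@B4, b@B3, b@B7, c@B1, c@B4, c@B6, d@B8, e@B4}   OUT={a@B9, b@B9, c@B9, d@B8, e@B4}

Merge at B9: IN[B9] = OUT[B8] = {a@B2, a@B4, b@B3, b@B7, c@B1, c@B4, c@B6, d@B8, e@B4}
Applying B9's transfer function to that IN value gives OUT[B9] (row B9 above).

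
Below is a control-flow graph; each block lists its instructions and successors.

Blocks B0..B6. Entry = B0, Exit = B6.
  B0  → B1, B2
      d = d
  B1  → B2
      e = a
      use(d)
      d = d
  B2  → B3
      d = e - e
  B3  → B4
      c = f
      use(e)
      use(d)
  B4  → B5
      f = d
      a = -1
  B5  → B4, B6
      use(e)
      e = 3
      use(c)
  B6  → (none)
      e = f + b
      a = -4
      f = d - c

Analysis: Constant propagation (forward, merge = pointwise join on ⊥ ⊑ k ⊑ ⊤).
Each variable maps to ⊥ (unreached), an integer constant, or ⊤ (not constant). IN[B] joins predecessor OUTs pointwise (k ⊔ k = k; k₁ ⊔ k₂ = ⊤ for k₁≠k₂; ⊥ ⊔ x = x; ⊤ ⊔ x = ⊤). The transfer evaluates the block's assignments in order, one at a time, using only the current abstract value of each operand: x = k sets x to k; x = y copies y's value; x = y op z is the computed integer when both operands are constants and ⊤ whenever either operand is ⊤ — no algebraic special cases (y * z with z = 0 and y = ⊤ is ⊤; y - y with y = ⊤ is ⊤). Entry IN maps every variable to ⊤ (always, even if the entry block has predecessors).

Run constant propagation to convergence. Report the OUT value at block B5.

Converged values:
  B0:   IN=(all ⊤)   OUT=(all ⊤)
  B1:   IN=(all ⊤)   OUT=(all ⊤)
  B2:   IN=(all ⊤)   OUT=(all ⊤)
  B3:   IN=(all ⊤)   OUT=(all ⊤)
  B4:   IN=(all ⊤)   OUT={a:-1; rest ⊤}
  B5:   IN={a:-1; rest ⊤}   OUT={a:-1, e:3; rest ⊤}
  B6:   IN={a:-1, e:3; rest ⊤}   OUT={a:-4; rest ⊤}

Merge at B5: IN[B5] = OUT[B4] = {a: -1, b: ⊤, c: ⊤, d: ⊤, e: ⊤, f: ⊤}
Applying B5's transfer function to that IN value gives OUT[B5] (row B5 above).

Answer: {a: -1, b: ⊤, c: ⊤, d: ⊤, e: 3, f: ⊤}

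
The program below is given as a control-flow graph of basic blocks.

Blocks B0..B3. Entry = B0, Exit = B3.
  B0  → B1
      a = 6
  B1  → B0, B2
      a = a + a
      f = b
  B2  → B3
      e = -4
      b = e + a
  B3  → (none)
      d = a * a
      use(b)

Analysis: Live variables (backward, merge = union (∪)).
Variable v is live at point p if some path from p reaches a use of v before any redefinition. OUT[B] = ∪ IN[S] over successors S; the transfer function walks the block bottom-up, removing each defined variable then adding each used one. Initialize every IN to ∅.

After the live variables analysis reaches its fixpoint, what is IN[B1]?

Fixpoint table:
  B0:   IN={b}   OUT={a, b}
  B1:   IN={a, b}   OUT={a, b}
  B2:   IN={a}   OUT={a, b}
  B3:   IN={a, b}   OUT={}

Merge at B1: OUT[B1] = IN[B0] ⊔ IN[B2] = {a, b}
Applying B1's transfer function to that OUT value gives IN[B1] (row B1 above).

Answer: {a, b}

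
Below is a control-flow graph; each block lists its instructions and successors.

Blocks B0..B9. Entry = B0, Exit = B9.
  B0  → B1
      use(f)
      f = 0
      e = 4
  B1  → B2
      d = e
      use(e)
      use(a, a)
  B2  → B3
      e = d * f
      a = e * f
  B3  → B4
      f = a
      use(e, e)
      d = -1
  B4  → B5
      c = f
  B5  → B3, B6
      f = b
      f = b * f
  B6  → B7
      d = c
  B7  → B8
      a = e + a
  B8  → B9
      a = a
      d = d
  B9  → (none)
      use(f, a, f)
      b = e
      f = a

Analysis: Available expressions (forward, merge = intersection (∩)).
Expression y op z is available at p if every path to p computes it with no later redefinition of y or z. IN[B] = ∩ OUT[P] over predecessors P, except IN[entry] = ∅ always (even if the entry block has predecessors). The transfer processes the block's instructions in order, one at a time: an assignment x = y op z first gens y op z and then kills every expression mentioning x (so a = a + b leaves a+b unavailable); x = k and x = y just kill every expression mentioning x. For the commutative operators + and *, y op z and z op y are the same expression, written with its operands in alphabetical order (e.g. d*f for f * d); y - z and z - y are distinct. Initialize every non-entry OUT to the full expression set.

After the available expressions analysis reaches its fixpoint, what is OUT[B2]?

Answer: {d*f, e*f}

Trace:
Converged values:
  B0:   IN={}   OUT={}
  B1:   IN={}   OUT={}
  B2:   IN={}   OUT={d*f, e*f}
  B3:   IN={}   OUT={}
  B4:   IN={}   OUT={}
  B5:   IN={}   OUT={}
  B6:   IN={}   OUT={}
  B7:   IN={}   OUT={}
  B8:   IN={}   OUT={}
  B9:   IN={}   OUT={}

Merge at B2: IN[B2] = OUT[B1] = {}
Applying B2's transfer function to that IN value gives OUT[B2] (row B2 above).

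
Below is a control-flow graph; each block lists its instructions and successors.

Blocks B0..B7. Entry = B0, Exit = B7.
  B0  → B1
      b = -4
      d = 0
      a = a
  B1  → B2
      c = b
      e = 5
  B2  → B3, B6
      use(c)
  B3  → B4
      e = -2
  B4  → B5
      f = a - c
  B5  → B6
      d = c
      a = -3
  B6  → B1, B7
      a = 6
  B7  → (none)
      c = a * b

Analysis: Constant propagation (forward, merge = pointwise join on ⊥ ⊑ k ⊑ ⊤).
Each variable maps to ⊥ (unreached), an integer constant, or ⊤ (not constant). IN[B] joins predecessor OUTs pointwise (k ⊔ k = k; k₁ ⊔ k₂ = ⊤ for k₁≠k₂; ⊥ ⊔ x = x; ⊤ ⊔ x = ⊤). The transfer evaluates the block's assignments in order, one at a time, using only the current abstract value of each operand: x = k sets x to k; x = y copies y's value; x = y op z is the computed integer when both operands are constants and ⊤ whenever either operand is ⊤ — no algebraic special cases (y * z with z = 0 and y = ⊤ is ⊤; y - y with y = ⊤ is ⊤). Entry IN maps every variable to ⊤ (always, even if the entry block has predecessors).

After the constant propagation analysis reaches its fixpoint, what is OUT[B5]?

Answer: {a: -3, b: -4, c: -4, d: -4, e: -2, f: ⊤}

Working:
Fixpoint table:
  B0: | IN=(all ⊤) | OUT={b:-4, d:0; rest ⊤}
  B1: | IN={b:-4; rest ⊤} | OUT={b:-4, c:-4, e:5; rest ⊤}
  B2: | IN={b:-4, c:-4, e:5; rest ⊤} | OUT={b:-4, c:-4, e:5; rest ⊤}
  B3: | IN={b:-4, c:-4, e:5; rest ⊤} | OUT={b:-4, c:-4, e:-2; rest ⊤}
  B4: | IN={b:-4, c:-4, e:-2; rest ⊤} | OUT={b:-4, c:-4, e:-2; rest ⊤}
  B5: | IN={b:-4, c:-4, e:-2; rest ⊤} | OUT={a:-3, b:-4, c:-4, d:-4, e:-2; rest ⊤}
  B6: | IN={b:-4, c:-4; rest ⊤} | OUT={a:6, b:-4, c:-4; rest ⊤}
  B7: | IN={a:6, b:-4, c:-4; rest ⊤} | OUT={a:6, b:-4, c:-24; rest ⊤}

Merge at B5: IN[B5] = OUT[B4] = {a: ⊤, b: -4, c: -4, d: ⊤, e: -2, f: ⊤}
Applying B5's transfer function to that IN value gives OUT[B5] (row B5 above).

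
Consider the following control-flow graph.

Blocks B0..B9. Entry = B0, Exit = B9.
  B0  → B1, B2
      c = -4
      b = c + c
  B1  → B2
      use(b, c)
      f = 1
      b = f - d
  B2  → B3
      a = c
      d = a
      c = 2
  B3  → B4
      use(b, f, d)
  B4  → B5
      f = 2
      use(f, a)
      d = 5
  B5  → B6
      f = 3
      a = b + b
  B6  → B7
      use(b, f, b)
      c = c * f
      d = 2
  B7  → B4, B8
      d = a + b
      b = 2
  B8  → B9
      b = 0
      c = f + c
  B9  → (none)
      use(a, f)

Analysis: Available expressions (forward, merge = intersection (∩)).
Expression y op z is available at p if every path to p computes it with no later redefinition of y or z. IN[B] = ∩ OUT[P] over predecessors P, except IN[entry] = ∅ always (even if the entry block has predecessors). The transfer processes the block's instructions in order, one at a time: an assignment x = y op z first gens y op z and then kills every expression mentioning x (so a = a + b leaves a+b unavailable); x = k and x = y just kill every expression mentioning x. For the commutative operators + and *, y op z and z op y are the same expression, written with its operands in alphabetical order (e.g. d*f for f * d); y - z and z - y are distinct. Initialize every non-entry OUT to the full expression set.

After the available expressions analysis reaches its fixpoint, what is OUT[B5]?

Fixpoint table:
  B0:   IN={}   OUT={c+c}
  B1:   IN={c+c}   OUT={c+c, f-d}
  B2:   IN={c+c}   OUT={}
  B3:   IN={}   OUT={}
  B4:   IN={}   OUT={}
  B5:   IN={}   OUT={b+b}
  B6:   IN={b+b}   OUT={b+b}
  B7:   IN={b+b}   OUT={}
  B8:   IN={}   OUT={}
  B9:   IN={}   OUT={}

Merge at B5: IN[B5] = OUT[B4] = {}
Applying B5's transfer function to that IN value gives OUT[B5] (row B5 above).

Answer: {b+b}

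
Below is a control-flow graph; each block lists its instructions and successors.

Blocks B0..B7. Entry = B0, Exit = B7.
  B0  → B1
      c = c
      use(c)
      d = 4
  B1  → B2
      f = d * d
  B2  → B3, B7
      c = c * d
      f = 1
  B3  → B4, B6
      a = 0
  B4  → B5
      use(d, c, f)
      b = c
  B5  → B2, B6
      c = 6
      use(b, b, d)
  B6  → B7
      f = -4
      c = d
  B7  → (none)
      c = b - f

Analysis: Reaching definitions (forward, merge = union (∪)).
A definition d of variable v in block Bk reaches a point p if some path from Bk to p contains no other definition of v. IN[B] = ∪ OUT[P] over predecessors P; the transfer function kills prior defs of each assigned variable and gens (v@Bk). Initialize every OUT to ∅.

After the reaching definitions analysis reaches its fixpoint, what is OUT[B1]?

Answer: {c@B0, d@B0, f@B1}

Trace:
Converged values:
  B0:   IN={}   OUT={c@B0, d@B0}
  B1:   IN={c@B0, d@B0}   OUT={c@B0, d@B0, f@B1}
  B2:   IN={a@B3, b@B4, c@B0, c@B5, d@B0, f@B1, f@B2}   OUT={a@B3, b@B4, c@B2, d@B0, f@B2}
  B3:   IN={a@B3, b@B4, c@B2, d@B0, f@B2}   OUT={a@B3, b@B4, c@B2, d@B0, f@B2}
  B4:   IN={a@B3, b@B4, c@B2, d@B0, f@B2}   OUT={a@B3, b@B4, c@B2, d@B0, f@B2}
  B5:   IN={a@B3, b@B4, c@B2, d@B0, f@B2}   OUT={a@B3, b@B4, c@B5, d@B0, f@B2}
  B6:   IN={a@B3, b@B4, c@B2, c@B5, d@B0, f@B2}   OUT={a@B3, b@B4, c@B6, d@B0, f@B6}
  B7:   IN={a@B3, b@B4, c@B2, c@B6, d@B0, f@B2, f@B6}   OUT={a@B3, b@B4, c@B7, d@B0, f@B2, f@B6}

Merge at B1: IN[B1] = OUT[B0] = {c@B0, d@B0}
Applying B1's transfer function to that IN value gives OUT[B1] (row B1 above).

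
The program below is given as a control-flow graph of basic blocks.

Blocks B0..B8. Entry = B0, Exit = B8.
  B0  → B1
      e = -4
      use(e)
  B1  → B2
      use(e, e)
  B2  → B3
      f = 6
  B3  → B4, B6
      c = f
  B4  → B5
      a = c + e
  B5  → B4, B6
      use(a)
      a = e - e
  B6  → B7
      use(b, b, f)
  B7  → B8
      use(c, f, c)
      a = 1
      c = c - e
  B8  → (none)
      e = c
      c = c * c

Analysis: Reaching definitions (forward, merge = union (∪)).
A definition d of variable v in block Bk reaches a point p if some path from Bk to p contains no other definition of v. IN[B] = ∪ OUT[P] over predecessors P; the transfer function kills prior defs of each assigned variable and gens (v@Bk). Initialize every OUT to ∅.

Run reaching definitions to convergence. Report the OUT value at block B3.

Answer: {c@B3, e@B0, f@B2}

Working:
Per-block solution:
  B0:  IN={}  OUT={e@B0}
  B1:  IN={e@B0}  OUT={e@B0}
  B2:  IN={e@B0}  OUT={e@B0, f@B2}
  B3:  IN={e@B0, f@B2}  OUT={c@B3, e@B0, f@B2}
  B4:  IN={a@B5, c@B3, e@B0, f@B2}  OUT={a@B4, c@B3, e@B0, f@B2}
  B5:  IN={a@B4, c@B3, e@B0, f@B2}  OUT={a@B5, c@B3, e@B0, f@B2}
  B6:  IN={a@B5, c@B3, e@B0, f@B2}  OUT={a@B5, c@B3, e@B0, f@B2}
  B7:  IN={a@B5, c@B3, e@B0, f@B2}  OUT={a@B7, c@B7, e@B0, f@B2}
  B8:  IN={a@B7, c@B7, e@B0, f@B2}  OUT={a@B7, c@B8, e@B8, f@B2}

Merge at B3: IN[B3] = OUT[B2] = {e@B0, f@B2}
Applying B3's transfer function to that IN value gives OUT[B3] (row B3 above).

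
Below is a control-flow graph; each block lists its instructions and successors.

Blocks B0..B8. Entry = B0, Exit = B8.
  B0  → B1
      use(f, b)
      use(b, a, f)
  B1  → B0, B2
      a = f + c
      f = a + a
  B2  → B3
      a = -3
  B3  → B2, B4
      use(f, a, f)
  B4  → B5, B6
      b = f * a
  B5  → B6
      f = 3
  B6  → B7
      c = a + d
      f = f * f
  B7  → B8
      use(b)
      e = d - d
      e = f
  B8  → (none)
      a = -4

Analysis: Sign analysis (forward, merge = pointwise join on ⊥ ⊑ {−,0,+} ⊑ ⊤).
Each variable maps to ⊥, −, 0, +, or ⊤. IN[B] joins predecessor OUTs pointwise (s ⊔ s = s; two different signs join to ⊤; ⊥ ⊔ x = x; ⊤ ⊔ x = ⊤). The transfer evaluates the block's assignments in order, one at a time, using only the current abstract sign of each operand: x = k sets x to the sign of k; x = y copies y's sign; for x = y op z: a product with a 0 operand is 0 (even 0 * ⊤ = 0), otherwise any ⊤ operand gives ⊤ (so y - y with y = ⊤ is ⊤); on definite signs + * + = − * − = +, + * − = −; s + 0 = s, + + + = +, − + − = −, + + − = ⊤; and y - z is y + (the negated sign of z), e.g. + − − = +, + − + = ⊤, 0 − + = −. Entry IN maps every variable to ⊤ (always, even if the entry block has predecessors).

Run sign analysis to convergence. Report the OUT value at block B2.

Fixpoint table:
  B0:  IN=(all ⊤)  OUT=(all ⊤)
  B1:  IN=(all ⊤)  OUT=(all ⊤)
  B2:  IN=(all ⊤)  OUT={a:-; rest ⊤}
  B3:  IN={a:-; rest ⊤}  OUT={a:-; rest ⊤}
  B4:  IN={a:-; rest ⊤}  OUT={a:-; rest ⊤}
  B5:  IN={a:-; rest ⊤}  OUT={a:-, f:+; rest ⊤}
  B6:  IN={a:-; rest ⊤}  OUT={a:-; rest ⊤}
  B7:  IN={a:-; rest ⊤}  OUT={a:-; rest ⊤}
  B8:  IN={a:-; rest ⊤}  OUT={a:-; rest ⊤}

Merge at B2: IN[B2] = OUT[B1] ⊔ OUT[B3] = {a: ⊤, b: ⊤, c: ⊤, d: ⊤, e: ⊤, f: ⊤}
Applying B2's transfer function to that IN value gives OUT[B2] (row B2 above).

Answer: {a: -, b: ⊤, c: ⊤, d: ⊤, e: ⊤, f: ⊤}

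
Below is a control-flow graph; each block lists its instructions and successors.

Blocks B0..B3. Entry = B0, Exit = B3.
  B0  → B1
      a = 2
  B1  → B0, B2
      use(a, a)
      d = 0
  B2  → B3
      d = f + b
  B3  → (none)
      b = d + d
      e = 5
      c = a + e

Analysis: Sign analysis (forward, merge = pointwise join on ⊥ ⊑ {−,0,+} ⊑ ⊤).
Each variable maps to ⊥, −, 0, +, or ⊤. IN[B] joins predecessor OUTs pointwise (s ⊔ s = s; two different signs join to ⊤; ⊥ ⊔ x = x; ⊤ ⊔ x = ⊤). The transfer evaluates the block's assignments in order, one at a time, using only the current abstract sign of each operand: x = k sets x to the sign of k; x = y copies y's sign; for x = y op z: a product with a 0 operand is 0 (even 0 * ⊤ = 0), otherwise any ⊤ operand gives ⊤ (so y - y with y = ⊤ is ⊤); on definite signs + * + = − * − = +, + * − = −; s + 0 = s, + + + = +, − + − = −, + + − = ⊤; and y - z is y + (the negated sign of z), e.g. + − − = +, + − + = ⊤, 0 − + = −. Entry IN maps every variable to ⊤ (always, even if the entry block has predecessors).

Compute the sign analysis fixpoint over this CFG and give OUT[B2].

Converged values:
  B0:   IN=(all ⊤)   OUT={a:+; rest ⊤}
  B1:   IN={a:+; rest ⊤}   OUT={a:+, d:0; rest ⊤}
  B2:   IN={a:+, d:0; rest ⊤}   OUT={a:+; rest ⊤}
  B3:   IN={a:+; rest ⊤}   OUT={a:+, c:+, e:+; rest ⊤}

Merge at B2: IN[B2] = OUT[B1] = {a: +, b: ⊤, c: ⊤, d: 0, e: ⊤, f: ⊤}
Applying B2's transfer function to that IN value gives OUT[B2] (row B2 above).

Answer: {a: +, b: ⊤, c: ⊤, d: ⊤, e: ⊤, f: ⊤}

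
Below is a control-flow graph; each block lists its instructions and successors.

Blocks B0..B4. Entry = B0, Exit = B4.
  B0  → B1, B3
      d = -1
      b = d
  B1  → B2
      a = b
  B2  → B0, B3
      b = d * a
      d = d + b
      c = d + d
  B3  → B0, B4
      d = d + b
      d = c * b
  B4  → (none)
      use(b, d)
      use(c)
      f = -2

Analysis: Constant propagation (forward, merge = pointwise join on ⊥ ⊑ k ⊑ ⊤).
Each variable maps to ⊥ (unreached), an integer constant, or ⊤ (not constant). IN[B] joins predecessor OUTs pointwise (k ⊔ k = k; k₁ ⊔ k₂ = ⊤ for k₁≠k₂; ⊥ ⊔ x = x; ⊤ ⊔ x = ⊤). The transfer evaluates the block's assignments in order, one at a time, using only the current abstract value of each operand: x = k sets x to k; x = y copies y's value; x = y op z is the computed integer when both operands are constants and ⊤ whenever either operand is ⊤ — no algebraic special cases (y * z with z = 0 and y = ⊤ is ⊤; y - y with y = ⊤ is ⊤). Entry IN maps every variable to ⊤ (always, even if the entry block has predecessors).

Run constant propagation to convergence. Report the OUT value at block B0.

Per-block solution:
  B0:  IN=(all ⊤)  OUT={b:-1, d:-1; rest ⊤}
  B1:  IN={b:-1, d:-1; rest ⊤}  OUT={a:-1, b:-1, d:-1; rest ⊤}
  B2:  IN={a:-1, b:-1, d:-1; rest ⊤}  OUT={a:-1, b:1, c:0, d:0; rest ⊤}
  B3:  IN=(all ⊤)  OUT=(all ⊤)
  B4:  IN=(all ⊤)  OUT={f:-2; rest ⊤}

Merge at B0 (entry node, so the boundary value (all ⊤) is joined with the incoming edge(s)): IN[B0] = (all ⊤) ⊔ OUT[B2] ⊔ OUT[B3] = {a: ⊤, b: ⊤, c: ⊤, d: ⊤, e: ⊤, f: ⊤}
Applying B0's transfer function to that IN value gives OUT[B0] (row B0 above).

Answer: {a: ⊤, b: -1, c: ⊤, d: -1, e: ⊤, f: ⊤}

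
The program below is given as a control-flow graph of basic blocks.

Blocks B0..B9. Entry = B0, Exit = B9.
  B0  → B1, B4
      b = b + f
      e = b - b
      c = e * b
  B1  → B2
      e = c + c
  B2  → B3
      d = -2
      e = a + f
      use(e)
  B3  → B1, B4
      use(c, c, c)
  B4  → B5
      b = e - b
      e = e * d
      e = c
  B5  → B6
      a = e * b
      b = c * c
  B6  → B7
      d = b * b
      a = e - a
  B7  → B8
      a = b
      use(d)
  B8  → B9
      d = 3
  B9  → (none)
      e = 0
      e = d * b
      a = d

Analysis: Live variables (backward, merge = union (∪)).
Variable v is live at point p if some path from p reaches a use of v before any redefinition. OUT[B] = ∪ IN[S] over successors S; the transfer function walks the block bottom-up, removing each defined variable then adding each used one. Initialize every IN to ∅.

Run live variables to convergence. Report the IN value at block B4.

Converged values:
  B0:   IN={a, b, d, f}   OUT={a, b, c, d, e, f}
  B1:   IN={a, b, c, f}   OUT={a, b, c, f}
  B2:   IN={a, b, c, f}   OUT={a, b, c, d, e, f}
  B3:   IN={a, b, c, d, e, f}   OUT={a, b, c, d, e, f}
  B4:   IN={b, c, d, e}   OUT={b, c, e}
  B5:   IN={b, c, e}   OUT={a, b, e}
  B6:   IN={a, b, e}   OUT={b, d}
  B7:   IN={b, d}   OUT={b}
  B8:   IN={b}   OUT={b, d}
  B9:   IN={b, d}   OUT={}

Merge at B4: OUT[B4] = IN[B5] = {b, c, e}
Applying B4's transfer function to that OUT value gives IN[B4] (row B4 above).

Answer: {b, c, d, e}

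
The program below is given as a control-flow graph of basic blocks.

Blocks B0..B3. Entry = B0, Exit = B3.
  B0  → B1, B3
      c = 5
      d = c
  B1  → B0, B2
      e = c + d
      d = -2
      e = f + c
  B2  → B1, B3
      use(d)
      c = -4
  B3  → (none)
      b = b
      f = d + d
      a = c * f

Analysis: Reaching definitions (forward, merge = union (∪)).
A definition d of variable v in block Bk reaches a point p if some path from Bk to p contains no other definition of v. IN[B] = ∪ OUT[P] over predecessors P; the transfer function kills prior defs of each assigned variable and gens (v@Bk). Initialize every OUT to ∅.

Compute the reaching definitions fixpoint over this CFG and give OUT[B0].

Answer: {c@B0, d@B0, e@B1}

Working:
Converged values:
  B0:  IN={c@B0, c@B2, d@B1, e@B1}  OUT={c@B0, d@B0, e@B1}
  B1:  IN={c@B0, c@B2, d@B0, d@B1, e@B1}  OUT={c@B0, c@B2, d@B1, e@B1}
  B2:  IN={c@B0, c@B2, d@B1, e@B1}  OUT={c@B2, d@B1, e@B1}
  B3:  IN={c@B0, c@B2, d@B0, d@B1, e@B1}  OUT={a@B3, b@B3, c@B0, c@B2, d@B0, d@B1, e@B1, f@B3}

Merge at B0 (entry node, so the boundary value {} is joined with the incoming edge(s)): IN[B0] = {} ⊔ OUT[B1] = {c@B0, c@B2, d@B1, e@B1}
Applying B0's transfer function to that IN value gives OUT[B0] (row B0 above).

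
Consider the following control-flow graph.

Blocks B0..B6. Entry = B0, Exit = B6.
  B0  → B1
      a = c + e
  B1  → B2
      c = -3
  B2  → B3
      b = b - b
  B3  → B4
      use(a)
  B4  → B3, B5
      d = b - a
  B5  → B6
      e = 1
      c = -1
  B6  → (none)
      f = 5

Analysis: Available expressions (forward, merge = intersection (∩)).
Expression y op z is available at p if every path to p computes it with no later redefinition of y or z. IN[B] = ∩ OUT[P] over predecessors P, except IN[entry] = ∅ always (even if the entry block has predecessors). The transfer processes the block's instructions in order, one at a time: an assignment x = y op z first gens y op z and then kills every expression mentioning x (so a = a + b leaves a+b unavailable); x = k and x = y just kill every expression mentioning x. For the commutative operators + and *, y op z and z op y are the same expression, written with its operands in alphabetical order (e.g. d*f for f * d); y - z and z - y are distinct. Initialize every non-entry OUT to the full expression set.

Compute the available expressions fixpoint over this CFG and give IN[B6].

Per-block solution:
  B0: | IN={} | OUT={c+e}
  B1: | IN={c+e} | OUT={}
  B2: | IN={} | OUT={}
  B3: | IN={} | OUT={}
  B4: | IN={} | OUT={b-a}
  B5: | IN={b-a} | OUT={b-a}
  B6: | IN={b-a} | OUT={b-a}

Merge at B6: IN[B6] = OUT[B5] = {b-a}

Answer: {b-a}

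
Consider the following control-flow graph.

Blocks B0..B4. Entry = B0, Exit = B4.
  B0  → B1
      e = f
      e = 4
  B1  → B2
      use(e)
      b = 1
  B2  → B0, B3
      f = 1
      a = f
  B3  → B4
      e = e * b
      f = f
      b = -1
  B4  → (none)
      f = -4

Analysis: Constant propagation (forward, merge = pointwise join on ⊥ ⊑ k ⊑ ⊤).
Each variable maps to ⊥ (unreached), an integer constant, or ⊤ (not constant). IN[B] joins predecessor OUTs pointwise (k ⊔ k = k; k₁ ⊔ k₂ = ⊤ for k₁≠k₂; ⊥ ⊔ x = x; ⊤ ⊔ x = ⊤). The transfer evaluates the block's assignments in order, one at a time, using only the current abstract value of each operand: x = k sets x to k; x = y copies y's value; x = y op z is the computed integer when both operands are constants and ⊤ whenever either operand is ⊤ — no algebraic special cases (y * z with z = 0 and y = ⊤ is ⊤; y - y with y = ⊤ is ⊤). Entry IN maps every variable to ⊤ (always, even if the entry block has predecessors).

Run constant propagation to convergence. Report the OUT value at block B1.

Answer: {a: ⊤, b: 1, c: ⊤, d: ⊤, e: 4, f: ⊤}

Derivation:
Per-block solution:
  B0: | IN=(all ⊤) | OUT={e:4; rest ⊤}
  B1: | IN={e:4; rest ⊤} | OUT={b:1, e:4; rest ⊤}
  B2: | IN={b:1, e:4; rest ⊤} | OUT={a:1, b:1, e:4, f:1; rest ⊤}
  B3: | IN={a:1, b:1, e:4, f:1; rest ⊤} | OUT={a:1, b:-1, e:4, f:1; rest ⊤}
  B4: | IN={a:1, b:-1, e:4, f:1; rest ⊤} | OUT={a:1, b:-1, e:4, f:-4; rest ⊤}

Merge at B1: IN[B1] = OUT[B0] = {a: ⊤, b: ⊤, c: ⊤, d: ⊤, e: 4, f: ⊤}
Applying B1's transfer function to that IN value gives OUT[B1] (row B1 above).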